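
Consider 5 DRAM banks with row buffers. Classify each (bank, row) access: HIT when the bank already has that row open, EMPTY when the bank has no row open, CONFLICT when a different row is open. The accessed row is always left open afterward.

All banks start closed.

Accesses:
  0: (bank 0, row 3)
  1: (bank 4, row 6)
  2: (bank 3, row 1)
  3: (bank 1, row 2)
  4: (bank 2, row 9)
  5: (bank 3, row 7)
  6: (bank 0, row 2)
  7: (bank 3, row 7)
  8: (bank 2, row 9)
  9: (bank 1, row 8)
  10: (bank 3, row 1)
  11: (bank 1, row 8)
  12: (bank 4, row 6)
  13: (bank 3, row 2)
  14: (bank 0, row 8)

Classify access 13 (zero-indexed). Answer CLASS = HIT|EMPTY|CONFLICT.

CLASS = CONFLICT

#0 (0,3) E
#1 (4,6) E
#2 (3,1) E
#3 (1,2) E
#4 (2,9) E
#5 (3,7) C  (was 1)
#6 (0,2) C  (was 3)
#7 (3,7) H  (was 7)
#8 (2,9) H  (was 9)
#9 (1,8) C  (was 2)
#10 (3,1) C  (was 7)
#11 (1,8) H  (was 8)
#12 (4,6) H  (was 6)
#13 (3,2) C  (was 1)
#14 (0,8) C  (was 2)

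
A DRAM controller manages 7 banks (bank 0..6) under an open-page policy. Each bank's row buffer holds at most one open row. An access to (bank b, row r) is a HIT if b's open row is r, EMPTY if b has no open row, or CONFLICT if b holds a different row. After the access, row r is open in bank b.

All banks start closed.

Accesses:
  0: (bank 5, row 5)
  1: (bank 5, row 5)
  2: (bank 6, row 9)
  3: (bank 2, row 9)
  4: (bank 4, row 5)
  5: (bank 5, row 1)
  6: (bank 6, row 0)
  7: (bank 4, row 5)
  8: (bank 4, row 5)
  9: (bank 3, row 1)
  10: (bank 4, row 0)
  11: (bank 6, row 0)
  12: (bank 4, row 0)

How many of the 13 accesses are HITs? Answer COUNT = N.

COUNT = 5

  [0] b5 r5: no row ⇒ E
  [1] b5 r5: had r5 ⇒ H
  [2] b6 r9: no row ⇒ E
  [3] b2 r9: no row ⇒ E
  [4] b4 r5: no row ⇒ E
  [5] b5 r1: had r5 ⇒ C
  [6] b6 r0: had r9 ⇒ C
  [7] b4 r5: had r5 ⇒ H
  [8] b4 r5: had r5 ⇒ H
  [9] b3 r1: no row ⇒ E
  [10] b4 r0: had r5 ⇒ C
  [11] b6 r0: had r0 ⇒ H
  [12] b4 r0: had r0 ⇒ H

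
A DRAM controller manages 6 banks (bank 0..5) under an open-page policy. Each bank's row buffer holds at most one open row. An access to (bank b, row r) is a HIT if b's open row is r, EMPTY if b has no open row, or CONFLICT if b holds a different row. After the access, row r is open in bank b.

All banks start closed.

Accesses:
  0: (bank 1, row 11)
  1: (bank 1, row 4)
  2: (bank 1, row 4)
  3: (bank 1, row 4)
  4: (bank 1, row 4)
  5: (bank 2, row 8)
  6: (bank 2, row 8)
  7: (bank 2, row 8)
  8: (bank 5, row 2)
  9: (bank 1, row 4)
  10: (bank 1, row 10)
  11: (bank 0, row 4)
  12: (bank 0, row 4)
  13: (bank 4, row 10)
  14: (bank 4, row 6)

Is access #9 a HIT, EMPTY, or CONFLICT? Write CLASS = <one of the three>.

CLASS = HIT

  [0] b1 r11: no row ⇒ E
  [1] b1 r4: had r11 ⇒ C
  [2] b1 r4: had r4 ⇒ H
  [3] b1 r4: had r4 ⇒ H
  [4] b1 r4: had r4 ⇒ H
  [5] b2 r8: no row ⇒ E
  [6] b2 r8: had r8 ⇒ H
  [7] b2 r8: had r8 ⇒ H
  [8] b5 r2: no row ⇒ E
  [9] b1 r4: had r4 ⇒ H
  [10] b1 r10: had r4 ⇒ C
  [11] b0 r4: no row ⇒ E
  [12] b0 r4: had r4 ⇒ H
  [13] b4 r10: no row ⇒ E
  [14] b4 r6: had r10 ⇒ C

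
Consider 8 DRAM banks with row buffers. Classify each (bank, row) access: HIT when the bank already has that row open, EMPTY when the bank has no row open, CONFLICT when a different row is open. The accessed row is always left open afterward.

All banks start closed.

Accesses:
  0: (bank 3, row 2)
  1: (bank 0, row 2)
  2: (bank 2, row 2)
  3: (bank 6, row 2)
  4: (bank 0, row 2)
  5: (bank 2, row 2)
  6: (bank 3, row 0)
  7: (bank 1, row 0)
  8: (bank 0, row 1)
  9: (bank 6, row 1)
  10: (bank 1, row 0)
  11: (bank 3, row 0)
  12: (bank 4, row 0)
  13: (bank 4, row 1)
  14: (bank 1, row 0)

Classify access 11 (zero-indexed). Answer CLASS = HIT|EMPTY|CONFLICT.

CLASS = HIT

#0 (3,2) E
#1 (0,2) E
#2 (2,2) E
#3 (6,2) E
#4 (0,2) H  (was 2)
#5 (2,2) H  (was 2)
#6 (3,0) C  (was 2)
#7 (1,0) E
#8 (0,1) C  (was 2)
#9 (6,1) C  (was 2)
#10 (1,0) H  (was 0)
#11 (3,0) H  (was 0)
#12 (4,0) E
#13 (4,1) C  (was 0)
#14 (1,0) H  (was 0)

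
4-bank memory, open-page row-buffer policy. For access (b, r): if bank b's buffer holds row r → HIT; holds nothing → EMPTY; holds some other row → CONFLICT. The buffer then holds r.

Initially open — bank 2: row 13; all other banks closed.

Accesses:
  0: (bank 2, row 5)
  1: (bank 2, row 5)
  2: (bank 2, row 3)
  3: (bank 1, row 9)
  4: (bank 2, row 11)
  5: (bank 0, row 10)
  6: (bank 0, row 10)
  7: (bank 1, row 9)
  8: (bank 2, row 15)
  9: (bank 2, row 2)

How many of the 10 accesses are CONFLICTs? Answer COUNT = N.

0: bank 2 row 5 — prev 13 → CONFLICT
1: bank 2 row 5 — prev 5 → HIT
2: bank 2 row 3 — prev 5 → CONFLICT
3: bank 1 row 9 — prev None → EMPTY
4: bank 2 row 11 — prev 3 → CONFLICT
5: bank 0 row 10 — prev None → EMPTY
6: bank 0 row 10 — prev 10 → HIT
7: bank 1 row 9 — prev 9 → HIT
8: bank 2 row 15 — prev 11 → CONFLICT
9: bank 2 row 2 — prev 15 → CONFLICT

COUNT = 5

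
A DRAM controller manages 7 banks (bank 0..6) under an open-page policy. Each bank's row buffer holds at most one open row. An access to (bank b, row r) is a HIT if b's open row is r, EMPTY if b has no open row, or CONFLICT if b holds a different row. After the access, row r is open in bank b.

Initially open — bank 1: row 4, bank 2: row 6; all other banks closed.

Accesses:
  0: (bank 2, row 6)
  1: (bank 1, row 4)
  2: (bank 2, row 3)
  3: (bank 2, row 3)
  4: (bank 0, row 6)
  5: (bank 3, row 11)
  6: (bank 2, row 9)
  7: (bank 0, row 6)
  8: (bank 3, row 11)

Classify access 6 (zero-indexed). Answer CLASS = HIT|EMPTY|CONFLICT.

#0 (2,6) H  (was 6)
#1 (1,4) H  (was 4)
#2 (2,3) C  (was 6)
#3 (2,3) H  (was 3)
#4 (0,6) E
#5 (3,11) E
#6 (2,9) C  (was 3)
#7 (0,6) H  (was 6)
#8 (3,11) H  (was 11)

CLASS = CONFLICT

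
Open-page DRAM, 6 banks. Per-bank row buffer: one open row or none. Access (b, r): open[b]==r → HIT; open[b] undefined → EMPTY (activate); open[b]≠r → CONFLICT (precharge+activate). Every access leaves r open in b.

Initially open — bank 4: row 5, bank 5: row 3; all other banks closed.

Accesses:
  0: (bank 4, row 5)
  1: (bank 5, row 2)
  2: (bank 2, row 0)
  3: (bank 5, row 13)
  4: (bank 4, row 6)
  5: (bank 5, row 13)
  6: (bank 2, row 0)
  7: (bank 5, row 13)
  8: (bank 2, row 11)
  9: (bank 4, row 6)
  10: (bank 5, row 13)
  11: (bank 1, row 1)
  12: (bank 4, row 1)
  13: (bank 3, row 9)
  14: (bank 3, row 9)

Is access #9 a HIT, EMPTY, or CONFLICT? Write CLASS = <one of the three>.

CLASS = HIT

0: bank 4 row 5 — prev 5 → HIT
1: bank 5 row 2 — prev 3 → CONFLICT
2: bank 2 row 0 — prev None → EMPTY
3: bank 5 row 13 — prev 2 → CONFLICT
4: bank 4 row 6 — prev 5 → CONFLICT
5: bank 5 row 13 — prev 13 → HIT
6: bank 2 row 0 — prev 0 → HIT
7: bank 5 row 13 — prev 13 → HIT
8: bank 2 row 11 — prev 0 → CONFLICT
9: bank 4 row 6 — prev 6 → HIT
10: bank 5 row 13 — prev 13 → HIT
11: bank 1 row 1 — prev None → EMPTY
12: bank 4 row 1 — prev 6 → CONFLICT
13: bank 3 row 9 — prev None → EMPTY
14: bank 3 row 9 — prev 9 → HIT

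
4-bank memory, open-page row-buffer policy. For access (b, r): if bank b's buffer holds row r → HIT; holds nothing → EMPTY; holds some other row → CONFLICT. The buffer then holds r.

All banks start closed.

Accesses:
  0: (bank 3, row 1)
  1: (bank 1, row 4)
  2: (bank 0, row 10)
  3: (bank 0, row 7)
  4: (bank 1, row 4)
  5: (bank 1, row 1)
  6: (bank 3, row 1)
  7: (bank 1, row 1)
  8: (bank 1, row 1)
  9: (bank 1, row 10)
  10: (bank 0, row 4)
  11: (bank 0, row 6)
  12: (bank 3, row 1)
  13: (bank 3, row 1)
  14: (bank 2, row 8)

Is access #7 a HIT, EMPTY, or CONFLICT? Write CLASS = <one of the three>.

CLASS = HIT

  [0] b3 r1: no row ⇒ E
  [1] b1 r4: no row ⇒ E
  [2] b0 r10: no row ⇒ E
  [3] b0 r7: had r10 ⇒ C
  [4] b1 r4: had r4 ⇒ H
  [5] b1 r1: had r4 ⇒ C
  [6] b3 r1: had r1 ⇒ H
  [7] b1 r1: had r1 ⇒ H
  [8] b1 r1: had r1 ⇒ H
  [9] b1 r10: had r1 ⇒ C
  [10] b0 r4: had r7 ⇒ C
  [11] b0 r6: had r4 ⇒ C
  [12] b3 r1: had r1 ⇒ H
  [13] b3 r1: had r1 ⇒ H
  [14] b2 r8: no row ⇒ E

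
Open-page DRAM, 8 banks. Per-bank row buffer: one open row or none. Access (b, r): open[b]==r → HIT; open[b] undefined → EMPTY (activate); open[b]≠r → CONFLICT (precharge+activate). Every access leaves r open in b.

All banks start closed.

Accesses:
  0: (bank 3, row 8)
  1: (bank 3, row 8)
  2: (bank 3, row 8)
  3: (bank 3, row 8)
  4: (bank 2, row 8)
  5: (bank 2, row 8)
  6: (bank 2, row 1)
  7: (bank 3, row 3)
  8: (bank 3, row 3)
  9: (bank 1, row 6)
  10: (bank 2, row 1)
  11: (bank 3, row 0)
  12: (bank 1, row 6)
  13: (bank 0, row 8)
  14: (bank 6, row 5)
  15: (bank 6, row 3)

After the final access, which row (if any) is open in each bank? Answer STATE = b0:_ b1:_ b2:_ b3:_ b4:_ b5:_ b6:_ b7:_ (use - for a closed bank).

STATE = b0:8 b1:6 b2:1 b3:0 b4:- b5:- b6:3 b7:-

#0 (3,8) E
#1 (3,8) H  (was 8)
#2 (3,8) H  (was 8)
#3 (3,8) H  (was 8)
#4 (2,8) E
#5 (2,8) H  (was 8)
#6 (2,1) C  (was 8)
#7 (3,3) C  (was 8)
#8 (3,3) H  (was 3)
#9 (1,6) E
#10 (2,1) H  (was 1)
#11 (3,0) C  (was 3)
#12 (1,6) H  (was 6)
#13 (0,8) E
#14 (6,5) E
#15 (6,3) C  (was 5)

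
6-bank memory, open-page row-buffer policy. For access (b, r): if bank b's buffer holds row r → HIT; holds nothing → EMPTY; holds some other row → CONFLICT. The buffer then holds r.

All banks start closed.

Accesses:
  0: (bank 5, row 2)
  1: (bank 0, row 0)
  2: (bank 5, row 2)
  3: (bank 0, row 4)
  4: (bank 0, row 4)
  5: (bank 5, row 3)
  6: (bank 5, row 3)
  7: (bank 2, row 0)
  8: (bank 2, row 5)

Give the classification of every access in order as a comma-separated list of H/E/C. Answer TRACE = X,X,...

TRACE = E,E,H,C,H,C,H,E,C

#0 (5,2) E
#1 (0,0) E
#2 (5,2) H  (was 2)
#3 (0,4) C  (was 0)
#4 (0,4) H  (was 4)
#5 (5,3) C  (was 2)
#6 (5,3) H  (was 3)
#7 (2,0) E
#8 (2,5) C  (was 0)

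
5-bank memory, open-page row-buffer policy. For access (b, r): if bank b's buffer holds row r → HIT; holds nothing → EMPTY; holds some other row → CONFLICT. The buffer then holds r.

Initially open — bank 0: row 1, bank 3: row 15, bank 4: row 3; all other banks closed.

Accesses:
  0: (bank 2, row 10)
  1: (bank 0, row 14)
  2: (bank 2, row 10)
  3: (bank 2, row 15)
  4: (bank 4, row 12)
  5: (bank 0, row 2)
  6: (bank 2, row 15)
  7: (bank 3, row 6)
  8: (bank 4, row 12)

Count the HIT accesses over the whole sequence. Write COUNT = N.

  [0] b2 r10: no row ⇒ E
  [1] b0 r14: had r1 ⇒ C
  [2] b2 r10: had r10 ⇒ H
  [3] b2 r15: had r10 ⇒ C
  [4] b4 r12: had r3 ⇒ C
  [5] b0 r2: had r14 ⇒ C
  [6] b2 r15: had r15 ⇒ H
  [7] b3 r6: had r15 ⇒ C
  [8] b4 r12: had r12 ⇒ H

COUNT = 3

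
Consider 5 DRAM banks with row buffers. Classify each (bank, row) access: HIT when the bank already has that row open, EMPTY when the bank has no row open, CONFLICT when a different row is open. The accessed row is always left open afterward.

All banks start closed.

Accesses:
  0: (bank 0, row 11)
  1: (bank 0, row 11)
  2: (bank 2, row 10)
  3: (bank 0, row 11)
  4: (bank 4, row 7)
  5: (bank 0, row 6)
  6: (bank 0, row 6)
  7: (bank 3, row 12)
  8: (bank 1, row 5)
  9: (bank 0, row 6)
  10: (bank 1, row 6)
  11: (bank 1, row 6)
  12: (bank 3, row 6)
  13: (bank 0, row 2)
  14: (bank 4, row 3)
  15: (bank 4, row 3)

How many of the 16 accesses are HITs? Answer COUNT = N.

step 0: bank0 None->11 [EMPTY]
step 1: bank0 11->11 [HIT]
step 2: bank2 None->10 [EMPTY]
step 3: bank0 11->11 [HIT]
step 4: bank4 None->7 [EMPTY]
step 5: bank0 11->6 [CONFLICT]
step 6: bank0 6->6 [HIT]
step 7: bank3 None->12 [EMPTY]
step 8: bank1 None->5 [EMPTY]
step 9: bank0 6->6 [HIT]
step 10: bank1 5->6 [CONFLICT]
step 11: bank1 6->6 [HIT]
step 12: bank3 12->6 [CONFLICT]
step 13: bank0 6->2 [CONFLICT]
step 14: bank4 7->3 [CONFLICT]
step 15: bank4 3->3 [HIT]

COUNT = 6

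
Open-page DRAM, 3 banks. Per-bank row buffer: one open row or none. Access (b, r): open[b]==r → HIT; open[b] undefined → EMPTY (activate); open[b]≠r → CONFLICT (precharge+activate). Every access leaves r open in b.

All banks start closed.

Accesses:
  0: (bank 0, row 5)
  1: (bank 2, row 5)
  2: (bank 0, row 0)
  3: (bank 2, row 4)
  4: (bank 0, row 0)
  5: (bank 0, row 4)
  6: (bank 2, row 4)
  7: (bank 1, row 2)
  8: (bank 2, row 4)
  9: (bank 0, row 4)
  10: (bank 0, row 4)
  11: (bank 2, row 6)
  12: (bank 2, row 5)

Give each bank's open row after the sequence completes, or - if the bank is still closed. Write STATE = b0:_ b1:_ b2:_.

STATE = b0:4 b1:2 b2:5

#0 (0,5) E
#1 (2,5) E
#2 (0,0) C  (was 5)
#3 (2,4) C  (was 5)
#4 (0,0) H  (was 0)
#5 (0,4) C  (was 0)
#6 (2,4) H  (was 4)
#7 (1,2) E
#8 (2,4) H  (was 4)
#9 (0,4) H  (was 4)
#10 (0,4) H  (was 4)
#11 (2,6) C  (was 4)
#12 (2,5) C  (was 6)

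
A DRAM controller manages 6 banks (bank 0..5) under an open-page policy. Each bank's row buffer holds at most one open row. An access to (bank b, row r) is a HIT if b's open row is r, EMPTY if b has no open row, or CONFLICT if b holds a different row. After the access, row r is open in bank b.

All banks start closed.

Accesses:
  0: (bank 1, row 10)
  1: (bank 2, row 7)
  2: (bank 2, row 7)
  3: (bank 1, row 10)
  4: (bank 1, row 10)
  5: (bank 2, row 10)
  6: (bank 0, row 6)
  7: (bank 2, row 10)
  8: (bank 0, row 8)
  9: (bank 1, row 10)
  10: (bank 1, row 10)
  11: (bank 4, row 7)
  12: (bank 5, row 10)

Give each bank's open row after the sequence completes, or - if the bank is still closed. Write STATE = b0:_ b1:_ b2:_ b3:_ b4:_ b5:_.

STATE = b0:8 b1:10 b2:10 b3:- b4:7 b5:10

0: bank 1 row 10 — prev None → EMPTY
1: bank 2 row 7 — prev None → EMPTY
2: bank 2 row 7 — prev 7 → HIT
3: bank 1 row 10 — prev 10 → HIT
4: bank 1 row 10 — prev 10 → HIT
5: bank 2 row 10 — prev 7 → CONFLICT
6: bank 0 row 6 — prev None → EMPTY
7: bank 2 row 10 — prev 10 → HIT
8: bank 0 row 8 — prev 6 → CONFLICT
9: bank 1 row 10 — prev 10 → HIT
10: bank 1 row 10 — prev 10 → HIT
11: bank 4 row 7 — prev None → EMPTY
12: bank 5 row 10 — prev None → EMPTY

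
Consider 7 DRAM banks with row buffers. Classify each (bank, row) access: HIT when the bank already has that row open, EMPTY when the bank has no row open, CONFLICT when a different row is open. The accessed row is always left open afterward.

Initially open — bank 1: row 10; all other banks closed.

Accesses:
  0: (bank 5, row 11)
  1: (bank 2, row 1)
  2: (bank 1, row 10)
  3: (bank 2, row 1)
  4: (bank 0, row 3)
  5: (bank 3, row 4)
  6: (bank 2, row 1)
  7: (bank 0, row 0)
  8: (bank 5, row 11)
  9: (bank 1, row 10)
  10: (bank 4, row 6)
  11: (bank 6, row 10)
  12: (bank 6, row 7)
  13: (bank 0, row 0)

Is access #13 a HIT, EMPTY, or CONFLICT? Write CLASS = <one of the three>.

  [0] b5 r11: no row ⇒ E
  [1] b2 r1: no row ⇒ E
  [2] b1 r10: had r10 ⇒ H
  [3] b2 r1: had r1 ⇒ H
  [4] b0 r3: no row ⇒ E
  [5] b3 r4: no row ⇒ E
  [6] b2 r1: had r1 ⇒ H
  [7] b0 r0: had r3 ⇒ C
  [8] b5 r11: had r11 ⇒ H
  [9] b1 r10: had r10 ⇒ H
  [10] b4 r6: no row ⇒ E
  [11] b6 r10: no row ⇒ E
  [12] b6 r7: had r10 ⇒ C
  [13] b0 r0: had r0 ⇒ H

CLASS = HIT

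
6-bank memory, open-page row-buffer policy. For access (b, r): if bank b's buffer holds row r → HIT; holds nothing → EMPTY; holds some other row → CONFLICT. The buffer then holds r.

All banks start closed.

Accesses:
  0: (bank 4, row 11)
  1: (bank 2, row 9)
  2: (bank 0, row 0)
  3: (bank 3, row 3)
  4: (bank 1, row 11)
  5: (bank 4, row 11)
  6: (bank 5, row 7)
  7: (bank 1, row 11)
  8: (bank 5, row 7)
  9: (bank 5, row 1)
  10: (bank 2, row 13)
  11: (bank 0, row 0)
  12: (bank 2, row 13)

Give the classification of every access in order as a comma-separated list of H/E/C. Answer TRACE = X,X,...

TRACE = E,E,E,E,E,H,E,H,H,C,C,H,H

step 0: bank4 None->11 [EMPTY]
step 1: bank2 None->9 [EMPTY]
step 2: bank0 None->0 [EMPTY]
step 3: bank3 None->3 [EMPTY]
step 4: bank1 None->11 [EMPTY]
step 5: bank4 11->11 [HIT]
step 6: bank5 None->7 [EMPTY]
step 7: bank1 11->11 [HIT]
step 8: bank5 7->7 [HIT]
step 9: bank5 7->1 [CONFLICT]
step 10: bank2 9->13 [CONFLICT]
step 11: bank0 0->0 [HIT]
step 12: bank2 13->13 [HIT]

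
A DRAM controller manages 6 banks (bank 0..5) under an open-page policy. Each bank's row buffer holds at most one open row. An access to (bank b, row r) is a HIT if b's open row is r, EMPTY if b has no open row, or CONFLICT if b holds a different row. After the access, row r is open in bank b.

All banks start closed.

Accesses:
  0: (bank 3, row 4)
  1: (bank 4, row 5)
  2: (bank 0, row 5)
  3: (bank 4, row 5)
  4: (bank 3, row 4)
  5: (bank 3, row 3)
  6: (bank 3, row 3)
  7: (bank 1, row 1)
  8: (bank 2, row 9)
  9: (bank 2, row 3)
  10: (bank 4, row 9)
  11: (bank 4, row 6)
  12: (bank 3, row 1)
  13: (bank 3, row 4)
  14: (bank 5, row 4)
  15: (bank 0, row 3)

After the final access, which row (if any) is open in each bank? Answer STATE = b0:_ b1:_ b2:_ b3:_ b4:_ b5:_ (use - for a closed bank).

step 0: bank3 None->4 [EMPTY]
step 1: bank4 None->5 [EMPTY]
step 2: bank0 None->5 [EMPTY]
step 3: bank4 5->5 [HIT]
step 4: bank3 4->4 [HIT]
step 5: bank3 4->3 [CONFLICT]
step 6: bank3 3->3 [HIT]
step 7: bank1 None->1 [EMPTY]
step 8: bank2 None->9 [EMPTY]
step 9: bank2 9->3 [CONFLICT]
step 10: bank4 5->9 [CONFLICT]
step 11: bank4 9->6 [CONFLICT]
step 12: bank3 3->1 [CONFLICT]
step 13: bank3 1->4 [CONFLICT]
step 14: bank5 None->4 [EMPTY]
step 15: bank0 5->3 [CONFLICT]

STATE = b0:3 b1:1 b2:3 b3:4 b4:6 b5:4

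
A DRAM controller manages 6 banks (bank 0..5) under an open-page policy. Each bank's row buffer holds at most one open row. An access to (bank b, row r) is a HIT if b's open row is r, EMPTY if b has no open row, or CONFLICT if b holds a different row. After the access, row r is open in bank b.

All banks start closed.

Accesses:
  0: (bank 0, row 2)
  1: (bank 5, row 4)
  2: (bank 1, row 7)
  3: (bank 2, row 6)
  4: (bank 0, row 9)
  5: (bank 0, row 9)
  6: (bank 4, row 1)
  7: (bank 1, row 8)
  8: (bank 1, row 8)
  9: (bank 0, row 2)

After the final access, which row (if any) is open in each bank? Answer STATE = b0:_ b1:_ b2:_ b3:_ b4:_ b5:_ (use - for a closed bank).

#0 (0,2) E
#1 (5,4) E
#2 (1,7) E
#3 (2,6) E
#4 (0,9) C  (was 2)
#5 (0,9) H  (was 9)
#6 (4,1) E
#7 (1,8) C  (was 7)
#8 (1,8) H  (was 8)
#9 (0,2) C  (was 9)

STATE = b0:2 b1:8 b2:6 b3:- b4:1 b5:4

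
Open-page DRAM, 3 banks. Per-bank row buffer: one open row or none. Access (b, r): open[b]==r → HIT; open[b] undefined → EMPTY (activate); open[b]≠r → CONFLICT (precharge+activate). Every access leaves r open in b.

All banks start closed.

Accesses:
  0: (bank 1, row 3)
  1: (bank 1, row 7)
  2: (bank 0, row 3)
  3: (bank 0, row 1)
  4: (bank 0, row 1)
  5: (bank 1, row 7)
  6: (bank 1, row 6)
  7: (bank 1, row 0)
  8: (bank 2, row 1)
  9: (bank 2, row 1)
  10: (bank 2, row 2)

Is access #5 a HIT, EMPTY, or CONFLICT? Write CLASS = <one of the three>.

0: bank 1 row 3 — prev None → EMPTY
1: bank 1 row 7 — prev 3 → CONFLICT
2: bank 0 row 3 — prev None → EMPTY
3: bank 0 row 1 — prev 3 → CONFLICT
4: bank 0 row 1 — prev 1 → HIT
5: bank 1 row 7 — prev 7 → HIT
6: bank 1 row 6 — prev 7 → CONFLICT
7: bank 1 row 0 — prev 6 → CONFLICT
8: bank 2 row 1 — prev None → EMPTY
9: bank 2 row 1 — prev 1 → HIT
10: bank 2 row 2 — prev 1 → CONFLICT

CLASS = HIT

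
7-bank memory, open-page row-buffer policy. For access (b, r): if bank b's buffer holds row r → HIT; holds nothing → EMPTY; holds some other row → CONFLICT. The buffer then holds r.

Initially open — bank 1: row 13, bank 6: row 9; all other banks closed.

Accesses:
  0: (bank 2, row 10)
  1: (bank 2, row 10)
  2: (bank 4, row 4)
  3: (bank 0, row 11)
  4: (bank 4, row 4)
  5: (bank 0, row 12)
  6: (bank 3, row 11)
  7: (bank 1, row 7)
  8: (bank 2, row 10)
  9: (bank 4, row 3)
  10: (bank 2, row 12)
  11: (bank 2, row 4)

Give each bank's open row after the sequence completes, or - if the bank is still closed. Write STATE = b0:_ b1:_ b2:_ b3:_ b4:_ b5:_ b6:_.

STATE = b0:12 b1:7 b2:4 b3:11 b4:3 b5:- b6:9

  [0] b2 r10: no row ⇒ E
  [1] b2 r10: had r10 ⇒ H
  [2] b4 r4: no row ⇒ E
  [3] b0 r11: no row ⇒ E
  [4] b4 r4: had r4 ⇒ H
  [5] b0 r12: had r11 ⇒ C
  [6] b3 r11: no row ⇒ E
  [7] b1 r7: had r13 ⇒ C
  [8] b2 r10: had r10 ⇒ H
  [9] b4 r3: had r4 ⇒ C
  [10] b2 r12: had r10 ⇒ C
  [11] b2 r4: had r12 ⇒ C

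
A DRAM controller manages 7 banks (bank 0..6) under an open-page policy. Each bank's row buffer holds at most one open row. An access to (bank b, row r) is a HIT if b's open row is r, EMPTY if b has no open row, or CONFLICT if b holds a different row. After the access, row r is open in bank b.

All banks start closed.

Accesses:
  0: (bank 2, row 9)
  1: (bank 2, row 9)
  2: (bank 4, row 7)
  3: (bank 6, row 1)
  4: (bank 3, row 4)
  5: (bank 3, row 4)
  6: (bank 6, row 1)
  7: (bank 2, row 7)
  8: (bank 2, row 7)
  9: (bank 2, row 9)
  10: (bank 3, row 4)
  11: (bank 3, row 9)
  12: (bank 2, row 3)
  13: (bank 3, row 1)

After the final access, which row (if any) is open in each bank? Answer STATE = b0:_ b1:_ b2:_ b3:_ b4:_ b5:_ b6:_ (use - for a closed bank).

step 0: bank2 None->9 [EMPTY]
step 1: bank2 9->9 [HIT]
step 2: bank4 None->7 [EMPTY]
step 3: bank6 None->1 [EMPTY]
step 4: bank3 None->4 [EMPTY]
step 5: bank3 4->4 [HIT]
step 6: bank6 1->1 [HIT]
step 7: bank2 9->7 [CONFLICT]
step 8: bank2 7->7 [HIT]
step 9: bank2 7->9 [CONFLICT]
step 10: bank3 4->4 [HIT]
step 11: bank3 4->9 [CONFLICT]
step 12: bank2 9->3 [CONFLICT]
step 13: bank3 9->1 [CONFLICT]

STATE = b0:- b1:- b2:3 b3:1 b4:7 b5:- b6:1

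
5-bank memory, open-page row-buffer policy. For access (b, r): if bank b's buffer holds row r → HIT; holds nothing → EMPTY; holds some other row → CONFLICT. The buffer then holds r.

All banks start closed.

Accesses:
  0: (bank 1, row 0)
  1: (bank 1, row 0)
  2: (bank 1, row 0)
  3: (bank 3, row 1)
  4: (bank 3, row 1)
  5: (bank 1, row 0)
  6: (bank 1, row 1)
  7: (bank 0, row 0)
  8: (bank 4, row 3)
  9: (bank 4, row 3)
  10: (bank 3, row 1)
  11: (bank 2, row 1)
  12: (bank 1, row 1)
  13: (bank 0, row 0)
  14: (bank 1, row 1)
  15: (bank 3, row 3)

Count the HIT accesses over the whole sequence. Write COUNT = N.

COUNT = 9

0: bank 1 row 0 — prev None → EMPTY
1: bank 1 row 0 — prev 0 → HIT
2: bank 1 row 0 — prev 0 → HIT
3: bank 3 row 1 — prev None → EMPTY
4: bank 3 row 1 — prev 1 → HIT
5: bank 1 row 0 — prev 0 → HIT
6: bank 1 row 1 — prev 0 → CONFLICT
7: bank 0 row 0 — prev None → EMPTY
8: bank 4 row 3 — prev None → EMPTY
9: bank 4 row 3 — prev 3 → HIT
10: bank 3 row 1 — prev 1 → HIT
11: bank 2 row 1 — prev None → EMPTY
12: bank 1 row 1 — prev 1 → HIT
13: bank 0 row 0 — prev 0 → HIT
14: bank 1 row 1 — prev 1 → HIT
15: bank 3 row 3 — prev 1 → CONFLICT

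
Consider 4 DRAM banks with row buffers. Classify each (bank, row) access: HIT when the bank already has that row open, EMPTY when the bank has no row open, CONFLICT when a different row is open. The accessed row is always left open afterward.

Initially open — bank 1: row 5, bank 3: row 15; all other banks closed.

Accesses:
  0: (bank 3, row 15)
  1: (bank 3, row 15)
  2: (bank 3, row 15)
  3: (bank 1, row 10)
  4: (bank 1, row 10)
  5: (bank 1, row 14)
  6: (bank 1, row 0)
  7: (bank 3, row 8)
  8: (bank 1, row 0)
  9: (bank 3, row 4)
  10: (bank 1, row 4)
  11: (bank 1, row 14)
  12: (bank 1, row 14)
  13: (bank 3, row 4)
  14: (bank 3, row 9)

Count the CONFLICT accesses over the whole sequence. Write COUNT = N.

COUNT = 8

step 0: bank3 15->15 [HIT]
step 1: bank3 15->15 [HIT]
step 2: bank3 15->15 [HIT]
step 3: bank1 5->10 [CONFLICT]
step 4: bank1 10->10 [HIT]
step 5: bank1 10->14 [CONFLICT]
step 6: bank1 14->0 [CONFLICT]
step 7: bank3 15->8 [CONFLICT]
step 8: bank1 0->0 [HIT]
step 9: bank3 8->4 [CONFLICT]
step 10: bank1 0->4 [CONFLICT]
step 11: bank1 4->14 [CONFLICT]
step 12: bank1 14->14 [HIT]
step 13: bank3 4->4 [HIT]
step 14: bank3 4->9 [CONFLICT]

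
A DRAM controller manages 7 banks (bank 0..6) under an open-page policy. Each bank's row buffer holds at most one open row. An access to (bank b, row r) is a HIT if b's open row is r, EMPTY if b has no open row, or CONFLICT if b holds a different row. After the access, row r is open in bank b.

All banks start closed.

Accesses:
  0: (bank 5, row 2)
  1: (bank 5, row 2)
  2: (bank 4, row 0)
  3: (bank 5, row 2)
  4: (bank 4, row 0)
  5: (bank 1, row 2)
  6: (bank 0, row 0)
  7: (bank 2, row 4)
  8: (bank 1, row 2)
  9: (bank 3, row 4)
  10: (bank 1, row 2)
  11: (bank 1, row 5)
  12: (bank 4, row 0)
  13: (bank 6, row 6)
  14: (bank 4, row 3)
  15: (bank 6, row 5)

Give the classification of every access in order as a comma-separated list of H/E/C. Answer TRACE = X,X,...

TRACE = E,H,E,H,H,E,E,E,H,E,H,C,H,E,C,C

step 0: bank5 None->2 [EMPTY]
step 1: bank5 2->2 [HIT]
step 2: bank4 None->0 [EMPTY]
step 3: bank5 2->2 [HIT]
step 4: bank4 0->0 [HIT]
step 5: bank1 None->2 [EMPTY]
step 6: bank0 None->0 [EMPTY]
step 7: bank2 None->4 [EMPTY]
step 8: bank1 2->2 [HIT]
step 9: bank3 None->4 [EMPTY]
step 10: bank1 2->2 [HIT]
step 11: bank1 2->5 [CONFLICT]
step 12: bank4 0->0 [HIT]
step 13: bank6 None->6 [EMPTY]
step 14: bank4 0->3 [CONFLICT]
step 15: bank6 6->5 [CONFLICT]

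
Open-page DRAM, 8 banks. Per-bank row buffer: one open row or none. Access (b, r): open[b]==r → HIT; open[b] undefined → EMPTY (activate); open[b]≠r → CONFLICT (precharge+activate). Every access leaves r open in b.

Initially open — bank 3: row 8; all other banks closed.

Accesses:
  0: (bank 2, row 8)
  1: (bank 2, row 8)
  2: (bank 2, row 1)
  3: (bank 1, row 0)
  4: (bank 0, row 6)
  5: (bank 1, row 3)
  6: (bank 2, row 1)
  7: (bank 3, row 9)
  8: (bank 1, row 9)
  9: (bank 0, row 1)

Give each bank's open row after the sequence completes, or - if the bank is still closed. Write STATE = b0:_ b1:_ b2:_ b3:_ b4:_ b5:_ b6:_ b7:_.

#0 (2,8) E
#1 (2,8) H  (was 8)
#2 (2,1) C  (was 8)
#3 (1,0) E
#4 (0,6) E
#5 (1,3) C  (was 0)
#6 (2,1) H  (was 1)
#7 (3,9) C  (was 8)
#8 (1,9) C  (was 3)
#9 (0,1) C  (was 6)

STATE = b0:1 b1:9 b2:1 b3:9 b4:- b5:- b6:- b7:-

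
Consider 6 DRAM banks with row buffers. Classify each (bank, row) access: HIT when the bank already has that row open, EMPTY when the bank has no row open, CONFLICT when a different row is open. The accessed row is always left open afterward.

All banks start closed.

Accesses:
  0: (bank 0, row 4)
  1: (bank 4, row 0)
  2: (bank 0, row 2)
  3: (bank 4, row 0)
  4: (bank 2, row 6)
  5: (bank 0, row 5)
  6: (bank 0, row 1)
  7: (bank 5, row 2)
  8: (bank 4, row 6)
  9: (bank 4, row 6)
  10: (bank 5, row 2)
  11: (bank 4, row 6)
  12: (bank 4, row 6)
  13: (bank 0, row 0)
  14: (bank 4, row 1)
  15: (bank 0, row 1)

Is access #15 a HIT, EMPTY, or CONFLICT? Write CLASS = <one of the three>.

step 0: bank0 None->4 [EMPTY]
step 1: bank4 None->0 [EMPTY]
step 2: bank0 4->2 [CONFLICT]
step 3: bank4 0->0 [HIT]
step 4: bank2 None->6 [EMPTY]
step 5: bank0 2->5 [CONFLICT]
step 6: bank0 5->1 [CONFLICT]
step 7: bank5 None->2 [EMPTY]
step 8: bank4 0->6 [CONFLICT]
step 9: bank4 6->6 [HIT]
step 10: bank5 2->2 [HIT]
step 11: bank4 6->6 [HIT]
step 12: bank4 6->6 [HIT]
step 13: bank0 1->0 [CONFLICT]
step 14: bank4 6->1 [CONFLICT]
step 15: bank0 0->1 [CONFLICT]

CLASS = CONFLICT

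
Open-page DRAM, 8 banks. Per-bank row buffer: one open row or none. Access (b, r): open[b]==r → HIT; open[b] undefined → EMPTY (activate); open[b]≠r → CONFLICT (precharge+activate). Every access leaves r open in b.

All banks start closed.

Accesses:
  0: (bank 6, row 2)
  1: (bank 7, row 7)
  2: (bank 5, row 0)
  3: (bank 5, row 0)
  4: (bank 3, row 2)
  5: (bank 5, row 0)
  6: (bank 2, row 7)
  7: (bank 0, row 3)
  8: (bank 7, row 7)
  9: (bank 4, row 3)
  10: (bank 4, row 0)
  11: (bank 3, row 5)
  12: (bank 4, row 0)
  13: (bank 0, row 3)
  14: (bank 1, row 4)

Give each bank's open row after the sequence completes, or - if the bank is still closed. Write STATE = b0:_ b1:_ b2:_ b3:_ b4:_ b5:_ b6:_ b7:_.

STATE = b0:3 b1:4 b2:7 b3:5 b4:0 b5:0 b6:2 b7:7

step 0: bank6 None->2 [EMPTY]
step 1: bank7 None->7 [EMPTY]
step 2: bank5 None->0 [EMPTY]
step 3: bank5 0->0 [HIT]
step 4: bank3 None->2 [EMPTY]
step 5: bank5 0->0 [HIT]
step 6: bank2 None->7 [EMPTY]
step 7: bank0 None->3 [EMPTY]
step 8: bank7 7->7 [HIT]
step 9: bank4 None->3 [EMPTY]
step 10: bank4 3->0 [CONFLICT]
step 11: bank3 2->5 [CONFLICT]
step 12: bank4 0->0 [HIT]
step 13: bank0 3->3 [HIT]
step 14: bank1 None->4 [EMPTY]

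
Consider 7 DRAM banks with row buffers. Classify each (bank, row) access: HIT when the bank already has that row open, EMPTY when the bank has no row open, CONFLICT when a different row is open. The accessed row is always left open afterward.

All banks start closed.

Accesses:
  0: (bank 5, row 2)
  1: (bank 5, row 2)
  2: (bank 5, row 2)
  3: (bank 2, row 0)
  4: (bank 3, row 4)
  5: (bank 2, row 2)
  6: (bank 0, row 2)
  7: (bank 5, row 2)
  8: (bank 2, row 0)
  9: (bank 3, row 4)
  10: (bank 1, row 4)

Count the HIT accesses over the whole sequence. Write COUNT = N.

step 0: bank5 None->2 [EMPTY]
step 1: bank5 2->2 [HIT]
step 2: bank5 2->2 [HIT]
step 3: bank2 None->0 [EMPTY]
step 4: bank3 None->4 [EMPTY]
step 5: bank2 0->2 [CONFLICT]
step 6: bank0 None->2 [EMPTY]
step 7: bank5 2->2 [HIT]
step 8: bank2 2->0 [CONFLICT]
step 9: bank3 4->4 [HIT]
step 10: bank1 None->4 [EMPTY]

COUNT = 4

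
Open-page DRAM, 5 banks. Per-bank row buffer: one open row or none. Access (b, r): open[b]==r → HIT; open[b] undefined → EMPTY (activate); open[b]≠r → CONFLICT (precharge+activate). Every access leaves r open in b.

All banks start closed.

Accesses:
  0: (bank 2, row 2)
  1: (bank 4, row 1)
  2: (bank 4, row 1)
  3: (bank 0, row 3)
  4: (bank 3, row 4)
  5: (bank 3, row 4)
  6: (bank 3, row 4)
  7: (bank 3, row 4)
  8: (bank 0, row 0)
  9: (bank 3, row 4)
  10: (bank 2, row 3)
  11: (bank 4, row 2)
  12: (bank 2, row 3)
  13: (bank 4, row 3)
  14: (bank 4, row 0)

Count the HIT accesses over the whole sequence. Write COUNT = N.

0: bank 2 row 2 — prev None → EMPTY
1: bank 4 row 1 — prev None → EMPTY
2: bank 4 row 1 — prev 1 → HIT
3: bank 0 row 3 — prev None → EMPTY
4: bank 3 row 4 — prev None → EMPTY
5: bank 3 row 4 — prev 4 → HIT
6: bank 3 row 4 — prev 4 → HIT
7: bank 3 row 4 — prev 4 → HIT
8: bank 0 row 0 — prev 3 → CONFLICT
9: bank 3 row 4 — prev 4 → HIT
10: bank 2 row 3 — prev 2 → CONFLICT
11: bank 4 row 2 — prev 1 → CONFLICT
12: bank 2 row 3 — prev 3 → HIT
13: bank 4 row 3 — prev 2 → CONFLICT
14: bank 4 row 0 — prev 3 → CONFLICT

COUNT = 6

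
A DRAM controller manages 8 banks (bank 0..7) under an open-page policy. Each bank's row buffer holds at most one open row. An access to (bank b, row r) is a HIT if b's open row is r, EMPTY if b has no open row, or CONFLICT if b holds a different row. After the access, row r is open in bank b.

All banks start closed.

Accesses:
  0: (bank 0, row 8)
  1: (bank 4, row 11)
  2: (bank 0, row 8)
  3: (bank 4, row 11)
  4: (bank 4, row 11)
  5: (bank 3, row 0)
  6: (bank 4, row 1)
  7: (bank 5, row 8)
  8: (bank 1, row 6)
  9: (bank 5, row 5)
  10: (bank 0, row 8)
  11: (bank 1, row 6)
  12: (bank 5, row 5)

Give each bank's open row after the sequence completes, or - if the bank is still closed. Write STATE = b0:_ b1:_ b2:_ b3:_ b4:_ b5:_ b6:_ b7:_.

STATE = b0:8 b1:6 b2:- b3:0 b4:1 b5:5 b6:- b7:-

step 0: bank0 None->8 [EMPTY]
step 1: bank4 None->11 [EMPTY]
step 2: bank0 8->8 [HIT]
step 3: bank4 11->11 [HIT]
step 4: bank4 11->11 [HIT]
step 5: bank3 None->0 [EMPTY]
step 6: bank4 11->1 [CONFLICT]
step 7: bank5 None->8 [EMPTY]
step 8: bank1 None->6 [EMPTY]
step 9: bank5 8->5 [CONFLICT]
step 10: bank0 8->8 [HIT]
step 11: bank1 6->6 [HIT]
step 12: bank5 5->5 [HIT]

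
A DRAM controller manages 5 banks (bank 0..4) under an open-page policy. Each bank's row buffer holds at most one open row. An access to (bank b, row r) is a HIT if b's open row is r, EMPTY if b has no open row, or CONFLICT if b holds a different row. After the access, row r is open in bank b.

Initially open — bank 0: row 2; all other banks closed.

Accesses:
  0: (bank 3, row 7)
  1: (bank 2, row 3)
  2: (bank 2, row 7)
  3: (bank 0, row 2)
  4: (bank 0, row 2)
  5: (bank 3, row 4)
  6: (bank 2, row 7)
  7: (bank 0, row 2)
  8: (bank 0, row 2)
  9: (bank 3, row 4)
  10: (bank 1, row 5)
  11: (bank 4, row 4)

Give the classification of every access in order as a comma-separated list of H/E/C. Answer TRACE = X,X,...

#0 (3,7) E
#1 (2,3) E
#2 (2,7) C  (was 3)
#3 (0,2) H  (was 2)
#4 (0,2) H  (was 2)
#5 (3,4) C  (was 7)
#6 (2,7) H  (was 7)
#7 (0,2) H  (was 2)
#8 (0,2) H  (was 2)
#9 (3,4) H  (was 4)
#10 (1,5) E
#11 (4,4) E

TRACE = E,E,C,H,H,C,H,H,H,H,E,E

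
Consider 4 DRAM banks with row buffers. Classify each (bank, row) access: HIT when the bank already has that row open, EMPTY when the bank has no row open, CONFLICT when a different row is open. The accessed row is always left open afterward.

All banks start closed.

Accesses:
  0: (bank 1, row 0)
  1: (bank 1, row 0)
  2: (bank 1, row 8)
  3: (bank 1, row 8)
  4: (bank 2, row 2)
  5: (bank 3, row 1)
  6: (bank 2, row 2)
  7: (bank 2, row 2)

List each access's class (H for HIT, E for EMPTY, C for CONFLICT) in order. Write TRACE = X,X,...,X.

TRACE = E,H,C,H,E,E,H,H

step 0: bank1 None->0 [EMPTY]
step 1: bank1 0->0 [HIT]
step 2: bank1 0->8 [CONFLICT]
step 3: bank1 8->8 [HIT]
step 4: bank2 None->2 [EMPTY]
step 5: bank3 None->1 [EMPTY]
step 6: bank2 2->2 [HIT]
step 7: bank2 2->2 [HIT]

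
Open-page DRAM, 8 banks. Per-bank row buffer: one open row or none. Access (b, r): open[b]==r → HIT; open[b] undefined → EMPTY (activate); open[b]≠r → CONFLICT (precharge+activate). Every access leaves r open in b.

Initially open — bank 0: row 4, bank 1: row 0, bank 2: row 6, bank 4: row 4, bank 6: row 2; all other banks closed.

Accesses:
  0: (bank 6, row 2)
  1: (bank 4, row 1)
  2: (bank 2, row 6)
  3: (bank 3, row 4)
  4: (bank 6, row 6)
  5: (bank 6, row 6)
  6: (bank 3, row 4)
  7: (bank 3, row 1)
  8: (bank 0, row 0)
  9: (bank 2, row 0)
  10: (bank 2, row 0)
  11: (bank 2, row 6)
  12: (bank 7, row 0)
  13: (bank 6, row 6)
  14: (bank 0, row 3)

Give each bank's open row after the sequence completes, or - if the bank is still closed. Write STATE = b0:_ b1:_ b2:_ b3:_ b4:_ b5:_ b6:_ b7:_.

#0 (6,2) H  (was 2)
#1 (4,1) C  (was 4)
#2 (2,6) H  (was 6)
#3 (3,4) E
#4 (6,6) C  (was 2)
#5 (6,6) H  (was 6)
#6 (3,4) H  (was 4)
#7 (3,1) C  (was 4)
#8 (0,0) C  (was 4)
#9 (2,0) C  (was 6)
#10 (2,0) H  (was 0)
#11 (2,6) C  (was 0)
#12 (7,0) E
#13 (6,6) H  (was 6)
#14 (0,3) C  (was 0)

STATE = b0:3 b1:0 b2:6 b3:1 b4:1 b5:- b6:6 b7:0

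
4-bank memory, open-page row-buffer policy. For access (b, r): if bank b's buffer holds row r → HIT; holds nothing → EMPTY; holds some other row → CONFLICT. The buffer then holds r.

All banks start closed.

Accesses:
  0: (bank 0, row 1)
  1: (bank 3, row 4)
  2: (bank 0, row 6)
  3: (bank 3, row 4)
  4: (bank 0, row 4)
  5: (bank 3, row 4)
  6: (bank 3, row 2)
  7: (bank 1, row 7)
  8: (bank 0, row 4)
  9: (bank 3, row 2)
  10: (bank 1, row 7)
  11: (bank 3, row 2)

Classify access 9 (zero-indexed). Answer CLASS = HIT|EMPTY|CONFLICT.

#0 (0,1) E
#1 (3,4) E
#2 (0,6) C  (was 1)
#3 (3,4) H  (was 4)
#4 (0,4) C  (was 6)
#5 (3,4) H  (was 4)
#6 (3,2) C  (was 4)
#7 (1,7) E
#8 (0,4) H  (was 4)
#9 (3,2) H  (was 2)
#10 (1,7) H  (was 7)
#11 (3,2) H  (was 2)

CLASS = HIT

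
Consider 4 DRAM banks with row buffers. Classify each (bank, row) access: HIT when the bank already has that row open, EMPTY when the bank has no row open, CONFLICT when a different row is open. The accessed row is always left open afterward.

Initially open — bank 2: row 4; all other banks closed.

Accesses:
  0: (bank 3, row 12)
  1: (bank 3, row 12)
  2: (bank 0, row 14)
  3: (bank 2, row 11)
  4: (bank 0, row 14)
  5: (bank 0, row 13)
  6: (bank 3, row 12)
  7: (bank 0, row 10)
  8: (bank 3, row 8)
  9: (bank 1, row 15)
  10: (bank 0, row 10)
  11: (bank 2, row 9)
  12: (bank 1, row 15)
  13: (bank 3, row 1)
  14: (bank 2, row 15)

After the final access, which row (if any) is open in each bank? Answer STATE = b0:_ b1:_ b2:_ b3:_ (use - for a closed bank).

STATE = b0:10 b1:15 b2:15 b3:1

#0 (3,12) E
#1 (3,12) H  (was 12)
#2 (0,14) E
#3 (2,11) C  (was 4)
#4 (0,14) H  (was 14)
#5 (0,13) C  (was 14)
#6 (3,12) H  (was 12)
#7 (0,10) C  (was 13)
#8 (3,8) C  (was 12)
#9 (1,15) E
#10 (0,10) H  (was 10)
#11 (2,9) C  (was 11)
#12 (1,15) H  (was 15)
#13 (3,1) C  (was 8)
#14 (2,15) C  (was 9)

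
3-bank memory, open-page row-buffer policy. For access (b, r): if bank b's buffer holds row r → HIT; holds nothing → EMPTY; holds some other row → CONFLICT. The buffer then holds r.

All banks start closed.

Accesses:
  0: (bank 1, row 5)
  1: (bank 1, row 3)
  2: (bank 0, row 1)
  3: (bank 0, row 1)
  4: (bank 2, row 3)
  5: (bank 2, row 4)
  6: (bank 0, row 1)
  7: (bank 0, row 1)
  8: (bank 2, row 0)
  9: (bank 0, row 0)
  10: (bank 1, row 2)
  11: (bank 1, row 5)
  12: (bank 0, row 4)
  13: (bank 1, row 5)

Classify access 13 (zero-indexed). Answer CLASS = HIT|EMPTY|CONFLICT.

CLASS = HIT

0: bank 1 row 5 — prev None → EMPTY
1: bank 1 row 3 — prev 5 → CONFLICT
2: bank 0 row 1 — prev None → EMPTY
3: bank 0 row 1 — prev 1 → HIT
4: bank 2 row 3 — prev None → EMPTY
5: bank 2 row 4 — prev 3 → CONFLICT
6: bank 0 row 1 — prev 1 → HIT
7: bank 0 row 1 — prev 1 → HIT
8: bank 2 row 0 — prev 4 → CONFLICT
9: bank 0 row 0 — prev 1 → CONFLICT
10: bank 1 row 2 — prev 3 → CONFLICT
11: bank 1 row 5 — prev 2 → CONFLICT
12: bank 0 row 4 — prev 0 → CONFLICT
13: bank 1 row 5 — prev 5 → HIT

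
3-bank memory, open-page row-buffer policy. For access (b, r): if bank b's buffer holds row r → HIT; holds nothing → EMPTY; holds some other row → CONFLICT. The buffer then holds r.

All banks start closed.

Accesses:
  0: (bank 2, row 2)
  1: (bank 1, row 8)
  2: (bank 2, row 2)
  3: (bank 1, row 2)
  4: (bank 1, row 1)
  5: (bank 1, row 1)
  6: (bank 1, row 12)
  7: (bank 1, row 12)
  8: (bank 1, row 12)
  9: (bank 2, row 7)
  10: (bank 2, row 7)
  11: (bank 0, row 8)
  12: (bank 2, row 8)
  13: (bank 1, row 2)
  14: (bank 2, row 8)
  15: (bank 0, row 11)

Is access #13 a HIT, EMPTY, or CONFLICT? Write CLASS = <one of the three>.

step 0: bank2 None->2 [EMPTY]
step 1: bank1 None->8 [EMPTY]
step 2: bank2 2->2 [HIT]
step 3: bank1 8->2 [CONFLICT]
step 4: bank1 2->1 [CONFLICT]
step 5: bank1 1->1 [HIT]
step 6: bank1 1->12 [CONFLICT]
step 7: bank1 12->12 [HIT]
step 8: bank1 12->12 [HIT]
step 9: bank2 2->7 [CONFLICT]
step 10: bank2 7->7 [HIT]
step 11: bank0 None->8 [EMPTY]
step 12: bank2 7->8 [CONFLICT]
step 13: bank1 12->2 [CONFLICT]
step 14: bank2 8->8 [HIT]
step 15: bank0 8->11 [CONFLICT]

CLASS = CONFLICT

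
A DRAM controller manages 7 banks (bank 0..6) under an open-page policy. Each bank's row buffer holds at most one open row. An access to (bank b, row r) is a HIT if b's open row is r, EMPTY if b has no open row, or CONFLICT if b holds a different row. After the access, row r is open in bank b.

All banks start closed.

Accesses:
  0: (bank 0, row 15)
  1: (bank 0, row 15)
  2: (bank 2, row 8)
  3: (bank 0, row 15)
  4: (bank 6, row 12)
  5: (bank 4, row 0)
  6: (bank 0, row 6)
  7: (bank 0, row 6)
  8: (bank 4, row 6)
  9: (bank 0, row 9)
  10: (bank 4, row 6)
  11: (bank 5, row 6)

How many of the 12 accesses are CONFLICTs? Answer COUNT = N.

COUNT = 3

0: bank 0 row 15 — prev None → EMPTY
1: bank 0 row 15 — prev 15 → HIT
2: bank 2 row 8 — prev None → EMPTY
3: bank 0 row 15 — prev 15 → HIT
4: bank 6 row 12 — prev None → EMPTY
5: bank 4 row 0 — prev None → EMPTY
6: bank 0 row 6 — prev 15 → CONFLICT
7: bank 0 row 6 — prev 6 → HIT
8: bank 4 row 6 — prev 0 → CONFLICT
9: bank 0 row 9 — prev 6 → CONFLICT
10: bank 4 row 6 — prev 6 → HIT
11: bank 5 row 6 — prev None → EMPTY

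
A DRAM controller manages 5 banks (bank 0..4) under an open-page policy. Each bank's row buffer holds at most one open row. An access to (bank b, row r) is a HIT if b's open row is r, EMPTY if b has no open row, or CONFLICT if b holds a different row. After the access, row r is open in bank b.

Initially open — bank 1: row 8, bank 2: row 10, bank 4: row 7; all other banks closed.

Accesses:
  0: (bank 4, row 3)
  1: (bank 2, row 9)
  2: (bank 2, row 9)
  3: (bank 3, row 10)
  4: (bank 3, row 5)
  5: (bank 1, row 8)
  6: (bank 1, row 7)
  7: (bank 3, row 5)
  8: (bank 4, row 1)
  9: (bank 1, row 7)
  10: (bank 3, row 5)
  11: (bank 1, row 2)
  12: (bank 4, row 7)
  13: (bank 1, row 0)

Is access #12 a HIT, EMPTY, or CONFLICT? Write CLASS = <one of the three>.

CLASS = CONFLICT

0: bank 4 row 3 — prev 7 → CONFLICT
1: bank 2 row 9 — prev 10 → CONFLICT
2: bank 2 row 9 — prev 9 → HIT
3: bank 3 row 10 — prev None → EMPTY
4: bank 3 row 5 — prev 10 → CONFLICT
5: bank 1 row 8 — prev 8 → HIT
6: bank 1 row 7 — prev 8 → CONFLICT
7: bank 3 row 5 — prev 5 → HIT
8: bank 4 row 1 — prev 3 → CONFLICT
9: bank 1 row 7 — prev 7 → HIT
10: bank 3 row 5 — prev 5 → HIT
11: bank 1 row 2 — prev 7 → CONFLICT
12: bank 4 row 7 — prev 1 → CONFLICT
13: bank 1 row 0 — prev 2 → CONFLICT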